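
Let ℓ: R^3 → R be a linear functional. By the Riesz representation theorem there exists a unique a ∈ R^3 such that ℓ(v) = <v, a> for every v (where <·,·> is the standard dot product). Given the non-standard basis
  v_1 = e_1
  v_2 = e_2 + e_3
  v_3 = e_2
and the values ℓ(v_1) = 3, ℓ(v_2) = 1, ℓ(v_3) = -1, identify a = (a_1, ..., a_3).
a = (3, -1, 2)

Write a = (a_1, ..., a_3) in the standard basis. For each basis vector v_i, ℓ(v_i) = <v_i, a> is a linear equation in the a_j's. Collect the n equations into a matrix system V a = ℓ, where row i of V is v_i (expressed in the standard basis). Since V is invertible (lower-triangular with 1s on the diagonal, up to permutation), solve by back-substitution:
  V =
[[1, 0, 0],
 [0, 1, 1],
 [0, 1, 0]]
  V a = (3, 1, -1)
Solving gives a = (3, -1, 2).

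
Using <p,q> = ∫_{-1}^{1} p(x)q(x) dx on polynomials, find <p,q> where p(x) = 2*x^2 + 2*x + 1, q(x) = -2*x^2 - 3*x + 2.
<p,q> = -4/15

Expand the product: p(x)·q(x) = -4*x^4 - 10*x^3 - 4*x^2 + x + 2.
∫_{-1}^{1} of each monomial x^k gives [2/(k+1) if k even, 0 if k odd]. Integrating term-by-term (or equivalently evaluating the antiderivative F(x) = -4*x^5/5 - 5*x^4/2 - 4*x^3/3 + x^2/2 + 2*x at the endpoints):
  F(1) − F(−1) = -32/15 − (-28/15) = -4/15.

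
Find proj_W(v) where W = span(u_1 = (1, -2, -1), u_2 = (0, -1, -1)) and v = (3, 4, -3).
proj_W(v) = (-1/3, 2/3, 1/3)

Set up U = [u_1 | ... | u_2] ∈ R^(3×2). The projector onto W = col(U) is P = U (U^T U)^(-1) U^T.
Compute U^T U =
  [6, 3]
  [3, 2],
and U^T v = (-2, -1).
Solve U^T U · c = U^T v for the coefficients: c = (-1/3, 0). The projection is proj_W(v) = U c.
Check: (v - proj_W(v)) · u_1 = 0  (should be 0).
Check: (v - proj_W(v)) · u_2 = 0  (should be 0).
Result: proj_W(v) = (-1/3, 2/3, 1/3).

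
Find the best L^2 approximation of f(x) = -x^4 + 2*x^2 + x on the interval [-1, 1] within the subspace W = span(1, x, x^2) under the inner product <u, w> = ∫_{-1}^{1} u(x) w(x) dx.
g(x) = 8*x^2/7 + x + 3/35

The best approximation g ∈ W is the orthogonal projection of f onto W. Writing g = a_0 + a_1 x + a_2 x^2, the coefficients solve the normal equations G · a = b where
  G_{ij} = <φ_i, φ_j> and b_i = <f, φ_i>, with φ_0 = 1, φ_1 = x, φ_2 = x^2.
G =
  [2, 0, 2/3]
  [0, 2/3, 0]
  [2/3, 0, 2/5],
b = (14/15, 2/3, 18/35).
Solving gives a_0 = 3/35, a_1 = 1, a_2 = 8/7, so
  g(x) = 8*x^2/7 + x + 3/35.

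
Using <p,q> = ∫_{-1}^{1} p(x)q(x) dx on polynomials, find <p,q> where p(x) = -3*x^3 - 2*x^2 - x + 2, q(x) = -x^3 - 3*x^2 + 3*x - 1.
<p,q> = -904/105

Expand the product: p(x)·q(x) = 3*x^6 + 11*x^5 - 2*x^4 - 2*x^3 - 7*x^2 + 7*x - 2.
∫_{-1}^{1} of each monomial x^k gives [2/(k+1) if k even, 0 if k odd]. Integrating term-by-term (or equivalently evaluating the antiderivative F(x) = 3*x^7/7 + 11*x^6/6 - 2*x^5/5 - x^4/2 - 7*x^3/3 + 7*x^2/2 - 2*x at the endpoints):
  F(1) − F(−1) = 37/70 − (1919/210) = -904/105.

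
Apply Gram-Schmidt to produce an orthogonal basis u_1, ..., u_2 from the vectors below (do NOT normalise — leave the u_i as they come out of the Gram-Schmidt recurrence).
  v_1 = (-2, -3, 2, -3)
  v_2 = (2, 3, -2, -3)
Orthogonal basis:
  u_1 = (-2, -3, 2, -3)
  u_2 = (18/13, 27/13, -18/13, -51/13)

Apply the Gram-Schmidt recurrence
  u_1 = v_1
  u_i = v_i − Σ_{j<i} ((v_i · u_j) / (u_j · u_j)) · u_j.

Step by step this gives:
  u_1 = (-2, -3, 2, -3)
  u_2 = (18/13, 27/13, -18/13, -51/13)

Orthogonality check:
  u_2 · u_1 = 0 (should be 0)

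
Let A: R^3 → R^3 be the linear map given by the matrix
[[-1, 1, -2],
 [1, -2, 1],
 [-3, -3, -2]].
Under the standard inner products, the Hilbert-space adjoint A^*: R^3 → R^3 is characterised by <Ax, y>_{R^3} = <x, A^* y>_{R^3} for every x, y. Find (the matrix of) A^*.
A^* = A^T =
[[-1, 1, -3],
 [1, -2, -3],
 [-2, 1, -2]]

For real matrices with standard dot products, the defining identity <Ax, y> = <x, A^* y> gives (Ax)^T y = x^T (A^*) y, i.e. x^T A^T y = x^T (A^*) y. Since this holds for all x, y, we must have A^* = A^T. Therefore
A^* =
[[-1, 1, -3],
 [1, -2, -3],
 [-2, 1, -2]].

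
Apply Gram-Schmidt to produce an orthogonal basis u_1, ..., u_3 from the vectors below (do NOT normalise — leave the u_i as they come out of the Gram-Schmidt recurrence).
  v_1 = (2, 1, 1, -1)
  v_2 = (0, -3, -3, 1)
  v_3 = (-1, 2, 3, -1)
Orthogonal basis:
  u_1 = (2, 1, 1, -1)
  u_2 = (2, -2, -2, 0)
  u_3 = (-1/7, -4/7, 3/7, -3/7)

Apply the Gram-Schmidt recurrence
  u_1 = v_1
  u_i = v_i − Σ_{j<i} ((v_i · u_j) / (u_j · u_j)) · u_j.

Step by step this gives:
  u_1 = (2, 1, 1, -1)
  u_2 = (2, -2, -2, 0)
  u_3 = (-1/7, -4/7, 3/7, -3/7)

Orthogonality check:
  u_2 · u_1 = 0 (should be 0)
  u_3 · u_1 = 0 (should be 0)
  u_3 · u_2 = 0 (should be 0)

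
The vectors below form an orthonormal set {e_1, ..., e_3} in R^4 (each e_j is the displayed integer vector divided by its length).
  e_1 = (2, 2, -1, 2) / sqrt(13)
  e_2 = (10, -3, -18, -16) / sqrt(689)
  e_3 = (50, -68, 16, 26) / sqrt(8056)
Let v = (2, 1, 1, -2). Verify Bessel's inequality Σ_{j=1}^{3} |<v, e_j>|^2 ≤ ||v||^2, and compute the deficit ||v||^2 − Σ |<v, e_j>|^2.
Σ |<v, e_j>|^2 = 28/19; ||v||^2 = 10; deficit = 162/19

Write each e_j = u_j / sqrt(<u_j, u_j>) where u_j is the displayed integer vector. Then <v, e_j> = <v, u_j> / sqrt(<u_j, u_j>), so |<v, e_j>|^2 = <v, u_j>^2 / <u_j, u_j>.
Coefficients: <v, e_1> = 1/sqrt(13), <v, e_2> = 31/sqrt(689), <v, e_3> = -4/sqrt(8056).
Square and sum: Σ |<v, e_j>|^2 = 28/19.
Compute ||v||^2 = v·v = 10.
Deficit = 10 − 28/19 = 162/19 ≥ 0, confirming Bessel's inequality. (The deficit equals ||v − Σ <v,e_j> e_j||^2, the squared distance from v to span{e_j}.)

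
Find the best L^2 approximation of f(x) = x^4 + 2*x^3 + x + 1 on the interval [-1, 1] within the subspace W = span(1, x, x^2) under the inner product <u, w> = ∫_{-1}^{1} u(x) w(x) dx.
g(x) = 6*x^2/7 + 11*x/5 + 32/35

The best approximation g ∈ W is the orthogonal projection of f onto W. Writing g = a_0 + a_1 x + a_2 x^2, the coefficients solve the normal equations G · a = b where
  G_{ij} = <φ_i, φ_j> and b_i = <f, φ_i>, with φ_0 = 1, φ_1 = x, φ_2 = x^2.
G =
  [2, 0, 2/3]
  [0, 2/3, 0]
  [2/3, 0, 2/5],
b = (12/5, 22/15, 20/21).
Solving gives a_0 = 32/35, a_1 = 11/5, a_2 = 6/7, so
  g(x) = 6*x^2/7 + 11*x/5 + 32/35.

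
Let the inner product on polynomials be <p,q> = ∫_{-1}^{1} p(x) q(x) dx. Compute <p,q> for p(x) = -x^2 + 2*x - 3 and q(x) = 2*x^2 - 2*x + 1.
<p,q> = -212/15

Expand the product: p(x)·q(x) = -2*x^4 + 6*x^3 - 11*x^2 + 8*x - 3.
∫_{-1}^{1} of each monomial x^k gives [2/(k+1) if k even, 0 if k odd]. Integrating term-by-term (or equivalently evaluating the antiderivative F(x) = -2*x^5/5 + 3*x^4/2 - 11*x^3/3 + 4*x^2 - 3*x at the endpoints):
  F(1) − F(−1) = -47/30 − (377/30) = -212/15.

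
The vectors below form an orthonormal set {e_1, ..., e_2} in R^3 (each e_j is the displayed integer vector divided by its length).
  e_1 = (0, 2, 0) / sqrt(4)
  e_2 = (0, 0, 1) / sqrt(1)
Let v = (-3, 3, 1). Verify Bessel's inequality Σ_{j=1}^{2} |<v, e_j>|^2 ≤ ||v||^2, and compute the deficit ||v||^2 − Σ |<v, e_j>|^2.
Σ |<v, e_j>|^2 = 10; ||v||^2 = 19; deficit = 9

Write each e_j = u_j / sqrt(<u_j, u_j>) where u_j is the displayed integer vector. Then <v, e_j> = <v, u_j> / sqrt(<u_j, u_j>), so |<v, e_j>|^2 = <v, u_j>^2 / <u_j, u_j>.
Coefficients: <v, e_1> = 6/sqrt(4), <v, e_2> = 1/sqrt(1).
Square and sum: Σ |<v, e_j>|^2 = 10.
Compute ||v||^2 = v·v = 19.
Deficit = 19 − 10 = 9 ≥ 0, confirming Bessel's inequality. (The deficit equals ||v − Σ <v,e_j> e_j||^2, the squared distance from v to span{e_j}.)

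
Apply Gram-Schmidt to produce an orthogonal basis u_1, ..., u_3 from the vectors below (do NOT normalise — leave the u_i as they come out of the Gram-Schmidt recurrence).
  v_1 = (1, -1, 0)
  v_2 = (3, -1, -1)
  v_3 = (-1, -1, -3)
Orthogonal basis:
  u_1 = (1, -1, 0)
  u_2 = (1, 1, -1)
  u_3 = (-4/3, -4/3, -8/3)

Apply the Gram-Schmidt recurrence
  u_1 = v_1
  u_i = v_i − Σ_{j<i} ((v_i · u_j) / (u_j · u_j)) · u_j.

Step by step this gives:
  u_1 = (1, -1, 0)
  u_2 = (1, 1, -1)
  u_3 = (-4/3, -4/3, -8/3)

Orthogonality check:
  u_2 · u_1 = 0 (should be 0)
  u_3 · u_1 = 0 (should be 0)
  u_3 · u_2 = 0 (should be 0)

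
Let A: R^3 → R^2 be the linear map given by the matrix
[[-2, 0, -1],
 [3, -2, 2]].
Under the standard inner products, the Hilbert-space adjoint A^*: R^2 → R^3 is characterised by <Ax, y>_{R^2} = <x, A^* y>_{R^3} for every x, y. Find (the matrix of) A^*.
A^* = A^T =
[[-2, 3],
 [0, -2],
 [-1, 2]]

For real matrices with standard dot products, the defining identity <Ax, y> = <x, A^* y> gives (Ax)^T y = x^T (A^*) y, i.e. x^T A^T y = x^T (A^*) y. Since this holds for all x, y, we must have A^* = A^T. Therefore
A^* =
[[-2, 3],
 [0, -2],
 [-1, 2]].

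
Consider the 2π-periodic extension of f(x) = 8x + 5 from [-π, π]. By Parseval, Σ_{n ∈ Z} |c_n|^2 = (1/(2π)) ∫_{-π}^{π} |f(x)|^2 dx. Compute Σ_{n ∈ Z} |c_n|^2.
Σ |c_n|^2 = 64π^2/3 + 25

Expand and integrate term by term over [-π, π]:
  ∫ (8x)^2 dx = 64·(2π^3/3); ∫ 2·8·(5)·x dx = 0 (odd integrand); ∫ 5^2 dx = 25·2π.
So (1/(2π)) ∫_{-π}^{π} (8x + 5)^2 dx = 64π^2/3 + 25 = 64π^2/3 + 25.
Parseval ⇒ Σ |c_n|^2 = 64π^2/3 + 25.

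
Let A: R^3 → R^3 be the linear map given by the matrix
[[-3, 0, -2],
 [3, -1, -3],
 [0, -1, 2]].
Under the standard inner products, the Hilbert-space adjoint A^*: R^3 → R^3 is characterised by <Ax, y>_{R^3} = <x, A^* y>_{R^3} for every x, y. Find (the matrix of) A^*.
A^* = A^T =
[[-3, 3, 0],
 [0, -1, -1],
 [-2, -3, 2]]

For real matrices with standard dot products, the defining identity <Ax, y> = <x, A^* y> gives (Ax)^T y = x^T (A^*) y, i.e. x^T A^T y = x^T (A^*) y. Since this holds for all x, y, we must have A^* = A^T. Therefore
A^* =
[[-3, 3, 0],
 [0, -1, -1],
 [-2, -3, 2]].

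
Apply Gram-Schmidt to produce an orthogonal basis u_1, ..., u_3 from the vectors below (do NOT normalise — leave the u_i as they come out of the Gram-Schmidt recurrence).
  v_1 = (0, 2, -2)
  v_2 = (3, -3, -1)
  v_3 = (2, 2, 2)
Orthogonal basis:
  u_1 = (0, 2, -2)
  u_2 = (3, -2, -2)
  u_3 = (40/17, 30/17, 30/17)

Apply the Gram-Schmidt recurrence
  u_1 = v_1
  u_i = v_i − Σ_{j<i} ((v_i · u_j) / (u_j · u_j)) · u_j.

Step by step this gives:
  u_1 = (0, 2, -2)
  u_2 = (3, -2, -2)
  u_3 = (40/17, 30/17, 30/17)

Orthogonality check:
  u_2 · u_1 = 0 (should be 0)
  u_3 · u_1 = 0 (should be 0)
  u_3 · u_2 = 0 (should be 0)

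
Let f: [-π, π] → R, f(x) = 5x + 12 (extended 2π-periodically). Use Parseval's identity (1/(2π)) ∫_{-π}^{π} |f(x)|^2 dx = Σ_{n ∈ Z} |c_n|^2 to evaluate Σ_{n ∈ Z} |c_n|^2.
Σ |c_n|^2 = 25π^2/3 + 144

Expand and integrate term by term over [-π, π]:
  ∫ (5x)^2 dx = 25·(2π^3/3); ∫ 2·5·(12)·x dx = 0 (odd integrand); ∫ 12^2 dx = 144·2π.
So (1/(2π)) ∫_{-π}^{π} (5x + 12)^2 dx = 25π^2/3 + 144 = 25π^2/3 + 144.
Parseval ⇒ Σ |c_n|^2 = 25π^2/3 + 144.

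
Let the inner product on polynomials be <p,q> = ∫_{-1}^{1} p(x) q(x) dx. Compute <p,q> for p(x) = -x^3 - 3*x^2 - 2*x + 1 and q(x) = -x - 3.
<p,q> = 26/15

Expand the product: p(x)·q(x) = x^4 + 6*x^3 + 11*x^2 + 5*x - 3.
∫_{-1}^{1} of each monomial x^k gives [2/(k+1) if k even, 0 if k odd]. Integrating term-by-term (or equivalently evaluating the antiderivative F(x) = x^5/5 + 3*x^4/2 + 11*x^3/3 + 5*x^2/2 - 3*x at the endpoints):
  F(1) − F(−1) = 73/15 − (47/15) = 26/15.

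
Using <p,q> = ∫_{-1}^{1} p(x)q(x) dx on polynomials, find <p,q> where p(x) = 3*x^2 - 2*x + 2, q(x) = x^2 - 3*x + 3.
<p,q> = 368/15

Expand the product: p(x)·q(x) = 3*x^4 - 11*x^3 + 17*x^2 - 12*x + 6.
∫_{-1}^{1} of each monomial x^k gives [2/(k+1) if k even, 0 if k odd]. Integrating term-by-term (or equivalently evaluating the antiderivative F(x) = 3*x^5/5 - 11*x^4/4 + 17*x^3/3 - 6*x^2 + 6*x at the endpoints):
  F(1) − F(−1) = 211/60 − (-1261/60) = 368/15.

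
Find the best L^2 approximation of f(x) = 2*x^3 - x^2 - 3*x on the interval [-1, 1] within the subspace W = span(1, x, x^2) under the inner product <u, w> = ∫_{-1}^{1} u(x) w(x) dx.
g(x) = -x^2 - 9*x/5

The best approximation g ∈ W is the orthogonal projection of f onto W. Writing g = a_0 + a_1 x + a_2 x^2, the coefficients solve the normal equations G · a = b where
  G_{ij} = <φ_i, φ_j> and b_i = <f, φ_i>, with φ_0 = 1, φ_1 = x, φ_2 = x^2.
G =
  [2, 0, 2/3]
  [0, 2/3, 0]
  [2/3, 0, 2/5],
b = (-2/3, -6/5, -2/5).
Solving gives a_0 = 0, a_1 = -9/5, a_2 = -1, so
  g(x) = -x^2 - 9*x/5.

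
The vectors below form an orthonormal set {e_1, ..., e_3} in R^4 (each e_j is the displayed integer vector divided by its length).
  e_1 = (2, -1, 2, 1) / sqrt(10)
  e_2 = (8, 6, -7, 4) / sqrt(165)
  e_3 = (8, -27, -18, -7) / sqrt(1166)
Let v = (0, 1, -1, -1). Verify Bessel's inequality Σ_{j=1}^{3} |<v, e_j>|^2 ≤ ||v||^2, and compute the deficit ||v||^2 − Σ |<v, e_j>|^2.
Σ |<v, e_j>|^2 = 111/53; ||v||^2 = 3; deficit = 48/53

Write each e_j = u_j / sqrt(<u_j, u_j>) where u_j is the displayed integer vector. Then <v, e_j> = <v, u_j> / sqrt(<u_j, u_j>), so |<v, e_j>|^2 = <v, u_j>^2 / <u_j, u_j>.
Coefficients: <v, e_1> = -4/sqrt(10), <v, e_2> = 9/sqrt(165), <v, e_3> = -2/sqrt(1166).
Square and sum: Σ |<v, e_j>|^2 = 111/53.
Compute ||v||^2 = v·v = 3.
Deficit = 3 − 111/53 = 48/53 ≥ 0, confirming Bessel's inequality. (The deficit equals ||v − Σ <v,e_j> e_j||^2, the squared distance from v to span{e_j}.)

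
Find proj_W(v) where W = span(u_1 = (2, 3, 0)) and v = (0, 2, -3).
proj_W(v) = (12/13, 18/13, 0)

Set up U = [u_1 | ... | u_1] ∈ R^(3×1). The projector onto W = col(U) is P = U (U^T U)^(-1) U^T.
Compute U^T U =
  [13],
and U^T v = (6).
Solve U^T U · c = U^T v for the coefficients: c = (6/13). The projection is proj_W(v) = U c.
Check: (v - proj_W(v)) · u_1 = 0  (should be 0).
Result: proj_W(v) = (12/13, 18/13, 0).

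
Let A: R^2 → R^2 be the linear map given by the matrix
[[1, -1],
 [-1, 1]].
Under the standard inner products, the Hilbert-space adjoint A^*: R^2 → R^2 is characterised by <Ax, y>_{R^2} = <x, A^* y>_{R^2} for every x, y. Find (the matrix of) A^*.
A^* = A^T =
[[1, -1],
 [-1, 1]]

For real matrices with standard dot products, the defining identity <Ax, y> = <x, A^* y> gives (Ax)^T y = x^T (A^*) y, i.e. x^T A^T y = x^T (A^*) y. Since this holds for all x, y, we must have A^* = A^T. Therefore
A^* =
[[1, -1],
 [-1, 1]].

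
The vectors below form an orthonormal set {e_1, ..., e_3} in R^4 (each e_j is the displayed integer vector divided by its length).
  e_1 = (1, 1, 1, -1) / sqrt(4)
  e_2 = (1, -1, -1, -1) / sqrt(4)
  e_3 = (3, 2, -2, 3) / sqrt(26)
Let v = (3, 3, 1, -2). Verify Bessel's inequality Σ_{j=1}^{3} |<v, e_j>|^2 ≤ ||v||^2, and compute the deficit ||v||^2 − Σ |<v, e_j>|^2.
Σ |<v, e_j>|^2 = 291/13; ||v||^2 = 23; deficit = 8/13

Write each e_j = u_j / sqrt(<u_j, u_j>) where u_j is the displayed integer vector. Then <v, e_j> = <v, u_j> / sqrt(<u_j, u_j>), so |<v, e_j>|^2 = <v, u_j>^2 / <u_j, u_j>.
Coefficients: <v, e_1> = 9/sqrt(4), <v, e_2> = 1/sqrt(4), <v, e_3> = 7/sqrt(26).
Square and sum: Σ |<v, e_j>|^2 = 291/13.
Compute ||v||^2 = v·v = 23.
Deficit = 23 − 291/13 = 8/13 ≥ 0, confirming Bessel's inequality. (The deficit equals ||v − Σ <v,e_j> e_j||^2, the squared distance from v to span{e_j}.)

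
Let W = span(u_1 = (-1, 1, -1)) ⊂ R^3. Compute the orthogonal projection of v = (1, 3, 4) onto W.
proj_W(v) = (2/3, -2/3, 2/3)

Set up U = [u_1 | ... | u_1] ∈ R^(3×1). The projector onto W = col(U) is P = U (U^T U)^(-1) U^T.
Compute U^T U =
  [3],
and U^T v = (-2).
Solve U^T U · c = U^T v for the coefficients: c = (-2/3). The projection is proj_W(v) = U c.
Check: (v - proj_W(v)) · u_1 = 0  (should be 0).
Result: proj_W(v) = (2/3, -2/3, 2/3).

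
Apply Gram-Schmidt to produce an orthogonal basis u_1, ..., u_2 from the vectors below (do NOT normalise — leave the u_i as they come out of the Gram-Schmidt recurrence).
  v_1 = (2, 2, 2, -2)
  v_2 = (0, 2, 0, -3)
Orthogonal basis:
  u_1 = (2, 2, 2, -2)
  u_2 = (-5/4, 3/4, -5/4, -7/4)

Apply the Gram-Schmidt recurrence
  u_1 = v_1
  u_i = v_i − Σ_{j<i} ((v_i · u_j) / (u_j · u_j)) · u_j.

Step by step this gives:
  u_1 = (2, 2, 2, -2)
  u_2 = (-5/4, 3/4, -5/4, -7/4)

Orthogonality check:
  u_2 · u_1 = 0 (should be 0)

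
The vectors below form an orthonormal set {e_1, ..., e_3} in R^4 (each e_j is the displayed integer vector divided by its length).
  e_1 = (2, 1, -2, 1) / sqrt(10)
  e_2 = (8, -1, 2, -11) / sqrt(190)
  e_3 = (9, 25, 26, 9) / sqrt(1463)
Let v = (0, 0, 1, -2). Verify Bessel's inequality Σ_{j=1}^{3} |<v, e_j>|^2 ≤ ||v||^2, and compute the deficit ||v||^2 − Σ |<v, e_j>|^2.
Σ |<v, e_j>|^2 = 360/77; ||v||^2 = 5; deficit = 25/77

Write each e_j = u_j / sqrt(<u_j, u_j>) where u_j is the displayed integer vector. Then <v, e_j> = <v, u_j> / sqrt(<u_j, u_j>), so |<v, e_j>|^2 = <v, u_j>^2 / <u_j, u_j>.
Coefficients: <v, e_1> = -4/sqrt(10), <v, e_2> = 24/sqrt(190), <v, e_3> = 8/sqrt(1463).
Square and sum: Σ |<v, e_j>|^2 = 360/77.
Compute ||v||^2 = v·v = 5.
Deficit = 5 − 360/77 = 25/77 ≥ 0, confirming Bessel's inequality. (The deficit equals ||v − Σ <v,e_j> e_j||^2, the squared distance from v to span{e_j}.)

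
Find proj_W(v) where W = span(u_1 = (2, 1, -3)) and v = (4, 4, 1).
proj_W(v) = (9/7, 9/14, -27/14)

Set up U = [u_1 | ... | u_1] ∈ R^(3×1). The projector onto W = col(U) is P = U (U^T U)^(-1) U^T.
Compute U^T U =
  [14],
and U^T v = (9).
Solve U^T U · c = U^T v for the coefficients: c = (9/14). The projection is proj_W(v) = U c.
Check: (v - proj_W(v)) · u_1 = 0  (should be 0).
Result: proj_W(v) = (9/7, 9/14, -27/14).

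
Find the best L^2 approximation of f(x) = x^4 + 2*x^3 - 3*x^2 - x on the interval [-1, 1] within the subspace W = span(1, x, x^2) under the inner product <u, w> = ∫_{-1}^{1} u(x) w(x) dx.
g(x) = -15*x^2/7 + x/5 - 3/35

The best approximation g ∈ W is the orthogonal projection of f onto W. Writing g = a_0 + a_1 x + a_2 x^2, the coefficients solve the normal equations G · a = b where
  G_{ij} = <φ_i, φ_j> and b_i = <f, φ_i>, with φ_0 = 1, φ_1 = x, φ_2 = x^2.
G =
  [2, 0, 2/3]
  [0, 2/3, 0]
  [2/3, 0, 2/5],
b = (-8/5, 2/15, -32/35).
Solving gives a_0 = -3/35, a_1 = 1/5, a_2 = -15/7, so
  g(x) = -15*x^2/7 + x/5 - 3/35.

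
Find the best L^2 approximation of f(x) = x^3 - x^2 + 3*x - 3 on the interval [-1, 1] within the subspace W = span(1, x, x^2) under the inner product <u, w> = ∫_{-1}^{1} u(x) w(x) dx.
g(x) = -x^2 + 18*x/5 - 3

The best approximation g ∈ W is the orthogonal projection of f onto W. Writing g = a_0 + a_1 x + a_2 x^2, the coefficients solve the normal equations G · a = b where
  G_{ij} = <φ_i, φ_j> and b_i = <f, φ_i>, with φ_0 = 1, φ_1 = x, φ_2 = x^2.
G =
  [2, 0, 2/3]
  [0, 2/3, 0]
  [2/3, 0, 2/5],
b = (-20/3, 12/5, -12/5).
Solving gives a_0 = -3, a_1 = 18/5, a_2 = -1, so
  g(x) = -x^2 + 18*x/5 - 3.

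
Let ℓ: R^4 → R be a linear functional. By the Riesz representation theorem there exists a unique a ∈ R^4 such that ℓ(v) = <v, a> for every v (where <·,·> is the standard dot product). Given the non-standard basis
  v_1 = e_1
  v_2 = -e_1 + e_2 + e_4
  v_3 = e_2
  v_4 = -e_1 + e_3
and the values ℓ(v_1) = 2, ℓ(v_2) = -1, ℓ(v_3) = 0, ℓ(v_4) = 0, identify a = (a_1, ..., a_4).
a = (2, 0, 2, 1)

Write a = (a_1, ..., a_4) in the standard basis. For each basis vector v_i, ℓ(v_i) = <v_i, a> is a linear equation in the a_j's. Collect the n equations into a matrix system V a = ℓ, where row i of V is v_i (expressed in the standard basis). Since V is invertible (lower-triangular with 1s on the diagonal, up to permutation), solve by back-substitution:
  V =
[[1, 0, 0, 0],
 [-1, 1, 0, 1],
 [0, 1, 0, 0],
 [-1, 0, 1, 0]]
  V a = (2, -1, 0, 0)
Solving gives a = (2, 0, 2, 1).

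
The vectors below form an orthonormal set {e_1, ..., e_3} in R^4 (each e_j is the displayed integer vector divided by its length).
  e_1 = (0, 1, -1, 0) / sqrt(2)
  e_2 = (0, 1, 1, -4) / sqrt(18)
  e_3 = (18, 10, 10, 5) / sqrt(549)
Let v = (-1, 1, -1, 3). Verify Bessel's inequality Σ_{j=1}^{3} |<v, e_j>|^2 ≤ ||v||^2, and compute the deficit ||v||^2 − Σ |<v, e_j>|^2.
Σ |<v, e_j>|^2 = 611/61; ||v||^2 = 12; deficit = 121/61

Write each e_j = u_j / sqrt(<u_j, u_j>) where u_j is the displayed integer vector. Then <v, e_j> = <v, u_j> / sqrt(<u_j, u_j>), so |<v, e_j>|^2 = <v, u_j>^2 / <u_j, u_j>.
Coefficients: <v, e_1> = 2/sqrt(2), <v, e_2> = -12/sqrt(18), <v, e_3> = -3/sqrt(549).
Square and sum: Σ |<v, e_j>|^2 = 611/61.
Compute ||v||^2 = v·v = 12.
Deficit = 12 − 611/61 = 121/61 ≥ 0, confirming Bessel's inequality. (The deficit equals ||v − Σ <v,e_j> e_j||^2, the squared distance from v to span{e_j}.)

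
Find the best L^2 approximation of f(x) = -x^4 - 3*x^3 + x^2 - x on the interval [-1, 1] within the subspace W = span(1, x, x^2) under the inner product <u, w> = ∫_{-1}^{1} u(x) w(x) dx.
g(x) = x^2/7 - 14*x/5 + 3/35

The best approximation g ∈ W is the orthogonal projection of f onto W. Writing g = a_0 + a_1 x + a_2 x^2, the coefficients solve the normal equations G · a = b where
  G_{ij} = <φ_i, φ_j> and b_i = <f, φ_i>, with φ_0 = 1, φ_1 = x, φ_2 = x^2.
G =
  [2, 0, 2/3]
  [0, 2/3, 0]
  [2/3, 0, 2/5],
b = (4/15, -28/15, 4/35).
Solving gives a_0 = 3/35, a_1 = -14/5, a_2 = 1/7, so
  g(x) = x^2/7 - 14*x/5 + 3/35.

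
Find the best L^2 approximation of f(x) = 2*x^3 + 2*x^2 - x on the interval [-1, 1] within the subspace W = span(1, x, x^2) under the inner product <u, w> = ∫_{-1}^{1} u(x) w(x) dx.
g(x) = 2*x^2 + x/5

The best approximation g ∈ W is the orthogonal projection of f onto W. Writing g = a_0 + a_1 x + a_2 x^2, the coefficients solve the normal equations G · a = b where
  G_{ij} = <φ_i, φ_j> and b_i = <f, φ_i>, with φ_0 = 1, φ_1 = x, φ_2 = x^2.
G =
  [2, 0, 2/3]
  [0, 2/3, 0]
  [2/3, 0, 2/5],
b = (4/3, 2/15, 4/5).
Solving gives a_0 = 0, a_1 = 1/5, a_2 = 2, so
  g(x) = 2*x^2 + x/5.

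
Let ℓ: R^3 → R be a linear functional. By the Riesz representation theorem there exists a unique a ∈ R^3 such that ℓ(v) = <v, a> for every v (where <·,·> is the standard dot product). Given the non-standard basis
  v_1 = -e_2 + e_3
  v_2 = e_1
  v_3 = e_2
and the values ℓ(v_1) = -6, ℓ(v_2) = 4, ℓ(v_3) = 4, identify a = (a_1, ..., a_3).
a = (4, 4, -2)

Write a = (a_1, ..., a_3) in the standard basis. For each basis vector v_i, ℓ(v_i) = <v_i, a> is a linear equation in the a_j's. Collect the n equations into a matrix system V a = ℓ, where row i of V is v_i (expressed in the standard basis). Since V is invertible (lower-triangular with 1s on the diagonal, up to permutation), solve by back-substitution:
  V =
[[0, -1, 1],
 [1, 0, 0],
 [0, 1, 0]]
  V a = (-6, 4, 4)
Solving gives a = (4, 4, -2).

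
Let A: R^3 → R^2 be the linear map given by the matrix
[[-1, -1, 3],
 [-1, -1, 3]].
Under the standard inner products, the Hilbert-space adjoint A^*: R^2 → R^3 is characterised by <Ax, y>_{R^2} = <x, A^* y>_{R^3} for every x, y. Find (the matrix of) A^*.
A^* = A^T =
[[-1, -1],
 [-1, -1],
 [3, 3]]

For real matrices with standard dot products, the defining identity <Ax, y> = <x, A^* y> gives (Ax)^T y = x^T (A^*) y, i.e. x^T A^T y = x^T (A^*) y. Since this holds for all x, y, we must have A^* = A^T. Therefore
A^* =
[[-1, -1],
 [-1, -1],
 [3, 3]].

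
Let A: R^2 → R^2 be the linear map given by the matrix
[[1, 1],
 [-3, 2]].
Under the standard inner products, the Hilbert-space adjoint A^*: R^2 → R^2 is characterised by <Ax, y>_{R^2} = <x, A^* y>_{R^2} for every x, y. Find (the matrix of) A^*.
A^* = A^T =
[[1, -3],
 [1, 2]]

For real matrices with standard dot products, the defining identity <Ax, y> = <x, A^* y> gives (Ax)^T y = x^T (A^*) y, i.e. x^T A^T y = x^T (A^*) y. Since this holds for all x, y, we must have A^* = A^T. Therefore
A^* =
[[1, -3],
 [1, 2]].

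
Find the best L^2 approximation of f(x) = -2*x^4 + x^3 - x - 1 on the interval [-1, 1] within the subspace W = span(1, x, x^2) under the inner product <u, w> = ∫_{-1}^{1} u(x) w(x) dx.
g(x) = -12*x^2/7 - 2*x/5 - 29/35

The best approximation g ∈ W is the orthogonal projection of f onto W. Writing g = a_0 + a_1 x + a_2 x^2, the coefficients solve the normal equations G · a = b where
  G_{ij} = <φ_i, φ_j> and b_i = <f, φ_i>, with φ_0 = 1, φ_1 = x, φ_2 = x^2.
G =
  [2, 0, 2/3]
  [0, 2/3, 0]
  [2/3, 0, 2/5],
b = (-14/5, -4/15, -26/21).
Solving gives a_0 = -29/35, a_1 = -2/5, a_2 = -12/7, so
  g(x) = -12*x^2/7 - 2*x/5 - 29/35.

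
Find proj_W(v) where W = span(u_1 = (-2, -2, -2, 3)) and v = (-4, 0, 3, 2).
proj_W(v) = (-16/21, -16/21, -16/21, 8/7)

Set up U = [u_1 | ... | u_1] ∈ R^(4×1). The projector onto W = col(U) is P = U (U^T U)^(-1) U^T.
Compute U^T U =
  [21],
and U^T v = (8).
Solve U^T U · c = U^T v for the coefficients: c = (8/21). The projection is proj_W(v) = U c.
Check: (v - proj_W(v)) · u_1 = 0  (should be 0).
Result: proj_W(v) = (-16/21, -16/21, -16/21, 8/7).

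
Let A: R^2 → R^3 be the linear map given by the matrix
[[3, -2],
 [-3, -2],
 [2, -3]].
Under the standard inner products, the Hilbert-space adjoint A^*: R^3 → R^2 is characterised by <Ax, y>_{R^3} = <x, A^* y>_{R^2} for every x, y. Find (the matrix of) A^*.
A^* = A^T =
[[3, -3, 2],
 [-2, -2, -3]]

For real matrices with standard dot products, the defining identity <Ax, y> = <x, A^* y> gives (Ax)^T y = x^T (A^*) y, i.e. x^T A^T y = x^T (A^*) y. Since this holds for all x, y, we must have A^* = A^T. Therefore
A^* =
[[3, -3, 2],
 [-2, -2, -3]].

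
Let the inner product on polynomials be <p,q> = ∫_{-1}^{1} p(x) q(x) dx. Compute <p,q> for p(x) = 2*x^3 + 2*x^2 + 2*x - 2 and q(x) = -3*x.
<p,q> = -32/5

Expand the product: p(x)·q(x) = -6*x^4 - 6*x^3 - 6*x^2 + 6*x.
∫_{-1}^{1} of each monomial x^k gives [2/(k+1) if k even, 0 if k odd]. Integrating term-by-term (or equivalently evaluating the antiderivative F(x) = -6*x^5/5 - 3*x^4/2 - 2*x^3 + 3*x^2 at the endpoints):
  F(1) − F(−1) = -17/10 − (47/10) = -32/5.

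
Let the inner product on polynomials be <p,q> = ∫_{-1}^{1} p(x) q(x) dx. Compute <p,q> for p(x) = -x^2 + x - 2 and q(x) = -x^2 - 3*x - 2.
<p,q> = 136/15

Expand the product: p(x)·q(x) = x^4 + 2*x^3 + x^2 + 4*x + 4.
∫_{-1}^{1} of each monomial x^k gives [2/(k+1) if k even, 0 if k odd]. Integrating term-by-term (or equivalently evaluating the antiderivative F(x) = x^5/5 + x^4/2 + x^3/3 + 2*x^2 + 4*x at the endpoints):
  F(1) − F(−1) = 211/30 − (-61/30) = 136/15.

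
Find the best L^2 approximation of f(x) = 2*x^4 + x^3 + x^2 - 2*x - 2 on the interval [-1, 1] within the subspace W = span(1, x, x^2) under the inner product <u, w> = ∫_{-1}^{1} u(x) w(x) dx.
g(x) = 19*x^2/7 - 7*x/5 - 76/35

The best approximation g ∈ W is the orthogonal projection of f onto W. Writing g = a_0 + a_1 x + a_2 x^2, the coefficients solve the normal equations G · a = b where
  G_{ij} = <φ_i, φ_j> and b_i = <f, φ_i>, with φ_0 = 1, φ_1 = x, φ_2 = x^2.
G =
  [2, 0, 2/3]
  [0, 2/3, 0]
  [2/3, 0, 2/5],
b = (-38/15, -14/15, -38/105).
Solving gives a_0 = -76/35, a_1 = -7/5, a_2 = 19/7, so
  g(x) = 19*x^2/7 - 7*x/5 - 76/35.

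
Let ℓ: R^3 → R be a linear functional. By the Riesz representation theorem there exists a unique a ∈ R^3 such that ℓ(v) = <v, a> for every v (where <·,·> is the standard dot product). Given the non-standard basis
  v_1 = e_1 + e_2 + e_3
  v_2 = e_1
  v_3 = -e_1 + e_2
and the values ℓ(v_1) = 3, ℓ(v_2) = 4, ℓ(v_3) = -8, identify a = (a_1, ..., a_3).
a = (4, -4, 3)

Write a = (a_1, ..., a_3) in the standard basis. For each basis vector v_i, ℓ(v_i) = <v_i, a> is a linear equation in the a_j's. Collect the n equations into a matrix system V a = ℓ, where row i of V is v_i (expressed in the standard basis). Since V is invertible (lower-triangular with 1s on the diagonal, up to permutation), solve by back-substitution:
  V =
[[1, 1, 1],
 [1, 0, 0],
 [-1, 1, 0]]
  V a = (3, 4, -8)
Solving gives a = (4, -4, 3).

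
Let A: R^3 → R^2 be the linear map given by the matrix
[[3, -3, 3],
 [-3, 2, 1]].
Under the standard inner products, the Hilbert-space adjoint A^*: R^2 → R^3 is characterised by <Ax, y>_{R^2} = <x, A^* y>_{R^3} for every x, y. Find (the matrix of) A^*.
A^* = A^T =
[[3, -3],
 [-3, 2],
 [3, 1]]

For real matrices with standard dot products, the defining identity <Ax, y> = <x, A^* y> gives (Ax)^T y = x^T (A^*) y, i.e. x^T A^T y = x^T (A^*) y. Since this holds for all x, y, we must have A^* = A^T. Therefore
A^* =
[[3, -3],
 [-3, 2],
 [3, 1]].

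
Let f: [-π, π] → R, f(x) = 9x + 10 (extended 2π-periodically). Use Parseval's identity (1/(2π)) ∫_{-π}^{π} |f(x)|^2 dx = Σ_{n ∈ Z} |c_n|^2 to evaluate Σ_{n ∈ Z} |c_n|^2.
Σ |c_n|^2 = 27π^2 + 100

Expand and integrate term by term over [-π, π]:
  ∫ (9x)^2 dx = 81·(2π^3/3); ∫ 2·9·(10)·x dx = 0 (odd integrand); ∫ 10^2 dx = 100·2π.
So (1/(2π)) ∫_{-π}^{π} (9x + 10)^2 dx = 81π^2/3 + 100 = 27π^2 + 100.
Parseval ⇒ Σ |c_n|^2 = 27π^2 + 100.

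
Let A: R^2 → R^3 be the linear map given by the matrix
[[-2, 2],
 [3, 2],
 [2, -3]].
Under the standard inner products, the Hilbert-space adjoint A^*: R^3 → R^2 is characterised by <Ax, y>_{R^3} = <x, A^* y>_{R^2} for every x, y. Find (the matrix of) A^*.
A^* = A^T =
[[-2, 3, 2],
 [2, 2, -3]]

For real matrices with standard dot products, the defining identity <Ax, y> = <x, A^* y> gives (Ax)^T y = x^T (A^*) y, i.e. x^T A^T y = x^T (A^*) y. Since this holds for all x, y, we must have A^* = A^T. Therefore
A^* =
[[-2, 3, 2],
 [2, 2, -3]].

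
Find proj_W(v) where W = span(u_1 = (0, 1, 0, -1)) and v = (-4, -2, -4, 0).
proj_W(v) = (0, -1, 0, 1)

Set up U = [u_1 | ... | u_1] ∈ R^(4×1). The projector onto W = col(U) is P = U (U^T U)^(-1) U^T.
Compute U^T U =
  [2],
and U^T v = (-2).
Solve U^T U · c = U^T v for the coefficients: c = (-1). The projection is proj_W(v) = U c.
Check: (v - proj_W(v)) · u_1 = 0  (should be 0).
Result: proj_W(v) = (0, -1, 0, 1).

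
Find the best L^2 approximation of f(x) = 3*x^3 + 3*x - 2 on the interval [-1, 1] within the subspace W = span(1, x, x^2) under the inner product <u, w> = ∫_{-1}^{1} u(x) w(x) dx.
g(x) = 24*x/5 - 2

The best approximation g ∈ W is the orthogonal projection of f onto W. Writing g = a_0 + a_1 x + a_2 x^2, the coefficients solve the normal equations G · a = b where
  G_{ij} = <φ_i, φ_j> and b_i = <f, φ_i>, with φ_0 = 1, φ_1 = x, φ_2 = x^2.
G =
  [2, 0, 2/3]
  [0, 2/3, 0]
  [2/3, 0, 2/5],
b = (-4, 16/5, -4/3).
Solving gives a_0 = -2, a_1 = 24/5, a_2 = 0, so
  g(x) = 24*x/5 - 2.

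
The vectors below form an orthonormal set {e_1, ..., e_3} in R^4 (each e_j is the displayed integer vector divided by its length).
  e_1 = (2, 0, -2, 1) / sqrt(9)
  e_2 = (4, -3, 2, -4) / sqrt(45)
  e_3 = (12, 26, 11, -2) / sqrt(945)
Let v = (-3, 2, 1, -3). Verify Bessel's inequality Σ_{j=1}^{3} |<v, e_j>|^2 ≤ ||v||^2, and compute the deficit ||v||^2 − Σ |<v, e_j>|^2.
Σ |<v, e_j>|^2 = 314/21; ||v||^2 = 23; deficit = 169/21

Write each e_j = u_j / sqrt(<u_j, u_j>) where u_j is the displayed integer vector. Then <v, e_j> = <v, u_j> / sqrt(<u_j, u_j>), so |<v, e_j>|^2 = <v, u_j>^2 / <u_j, u_j>.
Coefficients: <v, e_1> = -11/sqrt(9), <v, e_2> = -4/sqrt(45), <v, e_3> = 33/sqrt(945).
Square and sum: Σ |<v, e_j>|^2 = 314/21.
Compute ||v||^2 = v·v = 23.
Deficit = 23 − 314/21 = 169/21 ≥ 0, confirming Bessel's inequality. (The deficit equals ||v − Σ <v,e_j> e_j||^2, the squared distance from v to span{e_j}.)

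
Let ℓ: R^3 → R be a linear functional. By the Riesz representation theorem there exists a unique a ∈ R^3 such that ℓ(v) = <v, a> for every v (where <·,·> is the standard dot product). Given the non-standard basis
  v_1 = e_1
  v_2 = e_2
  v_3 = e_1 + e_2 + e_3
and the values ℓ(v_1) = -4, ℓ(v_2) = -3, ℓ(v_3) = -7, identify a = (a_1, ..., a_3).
a = (-4, -3, 0)

Write a = (a_1, ..., a_3) in the standard basis. For each basis vector v_i, ℓ(v_i) = <v_i, a> is a linear equation in the a_j's. Collect the n equations into a matrix system V a = ℓ, where row i of V is v_i (expressed in the standard basis). Since V is invertible (lower-triangular with 1s on the diagonal, up to permutation), solve by back-substitution:
  V =
[[1, 0, 0],
 [0, 1, 0],
 [1, 1, 1]]
  V a = (-4, -3, -7)
Solving gives a = (-4, -3, 0).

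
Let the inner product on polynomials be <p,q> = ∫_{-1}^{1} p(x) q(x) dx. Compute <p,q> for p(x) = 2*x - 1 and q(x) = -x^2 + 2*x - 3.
<p,q> = 28/3

Expand the product: p(x)·q(x) = -2*x^3 + 5*x^2 - 8*x + 3.
∫_{-1}^{1} of each monomial x^k gives [2/(k+1) if k even, 0 if k odd]. Integrating term-by-term (or equivalently evaluating the antiderivative F(x) = -x^4/2 + 5*x^3/3 - 4*x^2 + 3*x at the endpoints):
  F(1) − F(−1) = 1/6 − (-55/6) = 28/3.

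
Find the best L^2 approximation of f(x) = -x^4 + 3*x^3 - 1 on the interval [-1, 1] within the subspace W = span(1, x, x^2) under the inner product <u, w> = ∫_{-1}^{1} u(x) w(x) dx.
g(x) = -6*x^2/7 + 9*x/5 - 32/35

The best approximation g ∈ W is the orthogonal projection of f onto W. Writing g = a_0 + a_1 x + a_2 x^2, the coefficients solve the normal equations G · a = b where
  G_{ij} = <φ_i, φ_j> and b_i = <f, φ_i>, with φ_0 = 1, φ_1 = x, φ_2 = x^2.
G =
  [2, 0, 2/3]
  [0, 2/3, 0]
  [2/3, 0, 2/5],
b = (-12/5, 6/5, -20/21).
Solving gives a_0 = -32/35, a_1 = 9/5, a_2 = -6/7, so
  g(x) = -6*x^2/7 + 9*x/5 - 32/35.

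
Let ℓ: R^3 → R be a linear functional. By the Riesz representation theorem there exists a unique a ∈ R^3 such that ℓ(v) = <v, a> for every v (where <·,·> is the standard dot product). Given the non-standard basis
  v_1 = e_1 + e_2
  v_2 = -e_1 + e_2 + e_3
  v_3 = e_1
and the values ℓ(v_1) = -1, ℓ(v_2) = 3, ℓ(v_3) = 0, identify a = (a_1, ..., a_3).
a = (0, -1, 4)

Write a = (a_1, ..., a_3) in the standard basis. For each basis vector v_i, ℓ(v_i) = <v_i, a> is a linear equation in the a_j's. Collect the n equations into a matrix system V a = ℓ, where row i of V is v_i (expressed in the standard basis). Since V is invertible (lower-triangular with 1s on the diagonal, up to permutation), solve by back-substitution:
  V =
[[1, 1, 0],
 [-1, 1, 1],
 [1, 0, 0]]
  V a = (-1, 3, 0)
Solving gives a = (0, -1, 4).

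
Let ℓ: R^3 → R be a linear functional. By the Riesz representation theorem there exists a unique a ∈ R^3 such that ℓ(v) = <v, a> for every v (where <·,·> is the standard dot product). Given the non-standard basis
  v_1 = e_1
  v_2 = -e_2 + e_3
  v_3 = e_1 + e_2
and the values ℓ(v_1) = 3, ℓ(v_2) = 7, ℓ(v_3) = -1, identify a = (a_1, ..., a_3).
a = (3, -4, 3)

Write a = (a_1, ..., a_3) in the standard basis. For each basis vector v_i, ℓ(v_i) = <v_i, a> is a linear equation in the a_j's. Collect the n equations into a matrix system V a = ℓ, where row i of V is v_i (expressed in the standard basis). Since V is invertible (lower-triangular with 1s on the diagonal, up to permutation), solve by back-substitution:
  V =
[[1, 0, 0],
 [0, -1, 1],
 [1, 1, 0]]
  V a = (3, 7, -1)
Solving gives a = (3, -4, 3).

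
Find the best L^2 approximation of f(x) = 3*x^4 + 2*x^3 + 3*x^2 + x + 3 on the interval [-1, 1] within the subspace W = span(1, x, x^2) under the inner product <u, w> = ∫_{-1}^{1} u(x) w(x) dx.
g(x) = 39*x^2/7 + 11*x/5 + 96/35

The best approximation g ∈ W is the orthogonal projection of f onto W. Writing g = a_0 + a_1 x + a_2 x^2, the coefficients solve the normal equations G · a = b where
  G_{ij} = <φ_i, φ_j> and b_i = <f, φ_i>, with φ_0 = 1, φ_1 = x, φ_2 = x^2.
G =
  [2, 0, 2/3]
  [0, 2/3, 0]
  [2/3, 0, 2/5],
b = (46/5, 22/15, 142/35).
Solving gives a_0 = 96/35, a_1 = 11/5, a_2 = 39/7, so
  g(x) = 39*x^2/7 + 11*x/5 + 96/35.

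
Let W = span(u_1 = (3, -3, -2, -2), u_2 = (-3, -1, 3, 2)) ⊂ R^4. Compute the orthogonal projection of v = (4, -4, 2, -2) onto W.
proj_W(v) = (2, -14/3, -2/3, -4/3)

Set up U = [u_1 | ... | u_2] ∈ R^(4×2). The projector onto W = col(U) is P = U (U^T U)^(-1) U^T.
Compute U^T U =
  [26, -16]
  [-16, 23],
and U^T v = (24, -6).
Solve U^T U · c = U^T v for the coefficients: c = (4/3, 2/3). The projection is proj_W(v) = U c.
Check: (v - proj_W(v)) · u_1 = 0  (should be 0).
Check: (v - proj_W(v)) · u_2 = 0  (should be 0).
Result: proj_W(v) = (2, -14/3, -2/3, -4/3).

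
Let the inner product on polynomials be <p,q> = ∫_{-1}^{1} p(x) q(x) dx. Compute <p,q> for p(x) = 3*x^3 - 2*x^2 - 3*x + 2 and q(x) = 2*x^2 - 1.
<p,q> = -8/5

Expand the product: p(x)·q(x) = 6*x^5 - 4*x^4 - 9*x^3 + 6*x^2 + 3*x - 2.
∫_{-1}^{1} of each monomial x^k gives [2/(k+1) if k even, 0 if k odd]. Integrating term-by-term (or equivalently evaluating the antiderivative F(x) = x^6 - 4*x^5/5 - 9*x^4/4 + 2*x^3 + 3*x^2/2 - 2*x at the endpoints):
  F(1) − F(−1) = -11/20 − (21/20) = -8/5.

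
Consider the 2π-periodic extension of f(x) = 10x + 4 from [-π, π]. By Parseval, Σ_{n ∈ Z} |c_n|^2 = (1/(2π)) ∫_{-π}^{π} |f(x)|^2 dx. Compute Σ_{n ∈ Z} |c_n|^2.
Σ |c_n|^2 = 100π^2/3 + 16

Expand and integrate term by term over [-π, π]:
  ∫ (10x)^2 dx = 100·(2π^3/3); ∫ 2·10·(4)·x dx = 0 (odd integrand); ∫ 4^2 dx = 16·2π.
So (1/(2π)) ∫_{-π}^{π} (10x + 4)^2 dx = 100π^2/3 + 16 = 100π^2/3 + 16.
Parseval ⇒ Σ |c_n|^2 = 100π^2/3 + 16.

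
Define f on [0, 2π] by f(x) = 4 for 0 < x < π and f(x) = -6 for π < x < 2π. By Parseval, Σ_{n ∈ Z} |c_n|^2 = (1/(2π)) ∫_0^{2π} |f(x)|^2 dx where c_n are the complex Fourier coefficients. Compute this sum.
Σ |c_n|^2 = 26

Parseval equates the L^2 energy of f (normalised by 1/(2π)) with the ℓ^2 sum of its Fourier coefficients: (1/(2π)) ∫_0^{2π} |f|^2 = Σ |c_n|^2.
Compute the left side: (1/(2π)) [∫_0^π 4^2 dx + ∫_π^{2π} (-6)^2 dx] = (1/(2π)) · (16π + 36π) = (16 + 36)/2 = 26.
So Σ_{n ∈ Z} |c_n|^2 = 26.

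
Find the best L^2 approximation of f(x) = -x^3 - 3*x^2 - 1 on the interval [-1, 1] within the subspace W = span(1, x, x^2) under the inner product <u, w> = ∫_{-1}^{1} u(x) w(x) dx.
g(x) = -3*x^2 - 3*x/5 - 1

The best approximation g ∈ W is the orthogonal projection of f onto W. Writing g = a_0 + a_1 x + a_2 x^2, the coefficients solve the normal equations G · a = b where
  G_{ij} = <φ_i, φ_j> and b_i = <f, φ_i>, with φ_0 = 1, φ_1 = x, φ_2 = x^2.
G =
  [2, 0, 2/3]
  [0, 2/3, 0]
  [2/3, 0, 2/5],
b = (-4, -2/5, -28/15).
Solving gives a_0 = -1, a_1 = -3/5, a_2 = -3, so
  g(x) = -3*x^2 - 3*x/5 - 1.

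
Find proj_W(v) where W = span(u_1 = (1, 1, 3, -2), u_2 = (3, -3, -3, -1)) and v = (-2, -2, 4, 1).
proj_W(v) = (-382/371, 536/371, 690/371, -1/371)

Set up U = [u_1 | ... | u_2] ∈ R^(4×2). The projector onto W = col(U) is P = U (U^T U)^(-1) U^T.
Compute U^T U =
  [15, -7]
  [-7, 28],
and U^T v = (6, -13).
Solve U^T U · c = U^T v for the coefficients: c = (11/53, -153/371). The projection is proj_W(v) = U c.
Check: (v - proj_W(v)) · u_1 = 0  (should be 0).
Check: (v - proj_W(v)) · u_2 = 0  (should be 0).
Result: proj_W(v) = (-382/371, 536/371, 690/371, -1/371).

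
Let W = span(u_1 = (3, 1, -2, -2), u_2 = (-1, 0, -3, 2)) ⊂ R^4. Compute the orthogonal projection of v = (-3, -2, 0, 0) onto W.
proj_W(v) = (-496/251, -151/251, 173/251, 388/251)

Set up U = [u_1 | ... | u_2] ∈ R^(4×2). The projector onto W = col(U) is P = U (U^T U)^(-1) U^T.
Compute U^T U =
  [18, -1]
  [-1, 14],
and U^T v = (-11, 3).
Solve U^T U · c = U^T v for the coefficients: c = (-151/251, 43/251). The projection is proj_W(v) = U c.
Check: (v - proj_W(v)) · u_1 = 0  (should be 0).
Check: (v - proj_W(v)) · u_2 = 0  (should be 0).
Result: proj_W(v) = (-496/251, -151/251, 173/251, 388/251).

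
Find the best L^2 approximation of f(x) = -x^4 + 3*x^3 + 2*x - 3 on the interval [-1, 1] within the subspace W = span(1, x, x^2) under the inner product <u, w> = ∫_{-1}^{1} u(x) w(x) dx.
g(x) = -6*x^2/7 + 19*x/5 - 102/35

The best approximation g ∈ W is the orthogonal projection of f onto W. Writing g = a_0 + a_1 x + a_2 x^2, the coefficients solve the normal equations G · a = b where
  G_{ij} = <φ_i, φ_j> and b_i = <f, φ_i>, with φ_0 = 1, φ_1 = x, φ_2 = x^2.
G =
  [2, 0, 2/3]
  [0, 2/3, 0]
  [2/3, 0, 2/5],
b = (-32/5, 38/15, -16/7).
Solving gives a_0 = -102/35, a_1 = 19/5, a_2 = -6/7, so
  g(x) = -6*x^2/7 + 19*x/5 - 102/35.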